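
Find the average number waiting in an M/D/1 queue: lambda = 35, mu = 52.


M/D/1: Lq = rho^2 / (2*(1-rho)) where rho = 35/52; Lq = 0.69

0.69


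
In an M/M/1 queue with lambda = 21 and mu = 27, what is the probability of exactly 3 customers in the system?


rho = 21/27; P(n) = (1-rho)*rho^n = (1-21/27)*(21/27)^3 = 0.1046

0.1046


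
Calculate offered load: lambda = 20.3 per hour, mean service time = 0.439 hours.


Offered load a = lambda * E[S] = 20.3 * 0.439 = 8.91 Erlangs

8.91 Erlangs


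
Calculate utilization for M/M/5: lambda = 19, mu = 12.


rho = lambda/(c*mu) = 19/(5*12) = 0.3167

0.3167


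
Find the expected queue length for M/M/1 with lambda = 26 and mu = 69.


rho = 26/69; Lq = rho^2/(1-rho) = 0.23

0.23


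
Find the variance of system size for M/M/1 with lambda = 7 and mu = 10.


rho = 7/10; Var(N) = rho/(1-rho)^2 = 7.78

7.78


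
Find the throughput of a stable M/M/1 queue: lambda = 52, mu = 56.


For a stable queue (lambda < mu), throughput = lambda = 52 per hour

52 per hour


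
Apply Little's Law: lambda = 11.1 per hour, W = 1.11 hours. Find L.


L = lambda * W = 11.1 * 1.11 = 12.32

12.32


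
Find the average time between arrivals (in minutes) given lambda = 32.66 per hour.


Mean interarrival time = 60/lambda = 60/32.66 = 1.84 minutes

1.84 minutes


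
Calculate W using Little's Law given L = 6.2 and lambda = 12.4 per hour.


W = L / lambda = 6.2 / 12.4 = 0.5 hours

0.5 hours


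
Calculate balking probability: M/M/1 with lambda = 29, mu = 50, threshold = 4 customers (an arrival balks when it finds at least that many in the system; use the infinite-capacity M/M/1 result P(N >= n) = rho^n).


P(N >= 4) = rho^4 = (29/50)^4 = 0.1132

0.1132


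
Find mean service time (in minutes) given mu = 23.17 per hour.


Mean service time = 60/mu = 60/23.17 = 2.59 minutes

2.59 minutes


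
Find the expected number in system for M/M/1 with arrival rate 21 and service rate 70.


rho = 21/70; L = rho/(1-rho) = 0.43

0.43


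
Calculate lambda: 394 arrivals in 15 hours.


lambda = total arrivals / time = 394 / 15 = 26.27 per hour

26.27 per hour


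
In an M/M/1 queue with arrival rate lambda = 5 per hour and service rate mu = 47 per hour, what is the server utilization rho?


rho = lambda/mu = 5/47 = 0.1064

0.1064


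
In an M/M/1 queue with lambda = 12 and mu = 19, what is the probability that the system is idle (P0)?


P0 = 1 - rho = 1 - 12/19 = 0.3684

0.3684


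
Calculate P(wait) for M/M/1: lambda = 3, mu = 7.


P(wait) = rho = lambda/mu = 3/7 = 0.4286

0.4286


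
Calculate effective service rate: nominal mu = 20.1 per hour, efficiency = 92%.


Effective rate = mu * efficiency = 20.1 * 0.92 = 18.49 per hour

18.49 per hour


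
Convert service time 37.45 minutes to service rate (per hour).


mu = 60 / avg_service_time = 60 / 37.45 = 1.6 per hour

1.6 per hour


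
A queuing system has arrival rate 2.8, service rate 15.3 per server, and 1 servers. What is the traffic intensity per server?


rho = lambda / (c * mu) = 2.8 / (1 * 15.3) = 0.183

0.183


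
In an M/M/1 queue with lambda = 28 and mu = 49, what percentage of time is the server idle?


Idle fraction = (1 - rho) * 100 = (1 - 28/49) * 100 = 42.9%

42.9%


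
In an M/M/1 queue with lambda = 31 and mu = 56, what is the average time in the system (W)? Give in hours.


W = 1/(mu - lambda) = 1/(56 - 31) = 0.04 hours

0.04 hours


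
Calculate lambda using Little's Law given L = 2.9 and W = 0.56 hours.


lambda = L / W = 2.9 / 0.56 = 5.18 per hour

5.18 per hour


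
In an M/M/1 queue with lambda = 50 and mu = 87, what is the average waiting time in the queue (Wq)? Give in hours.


rho = 50/87; Wq = rho/(mu - lambda) = 0.0155 hours

0.0155 hours


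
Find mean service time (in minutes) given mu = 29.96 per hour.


Mean service time = 60/mu = 60/29.96 = 2.0 minutes

2.0 minutes


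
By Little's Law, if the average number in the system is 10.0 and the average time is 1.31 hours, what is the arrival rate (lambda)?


lambda = L / W = 10.0 / 1.31 = 7.63 per hour

7.63 per hour


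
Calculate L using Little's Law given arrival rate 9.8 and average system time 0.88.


L = lambda * W = 9.8 * 0.88 = 8.62

8.62


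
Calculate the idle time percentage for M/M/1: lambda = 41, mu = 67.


Idle fraction = (1 - rho) * 100 = (1 - 41/67) * 100 = 38.8%

38.8%


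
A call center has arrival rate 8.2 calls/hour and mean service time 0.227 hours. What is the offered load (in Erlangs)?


Offered load a = lambda * E[S] = 8.2 * 0.227 = 1.86 Erlangs

1.86 Erlangs


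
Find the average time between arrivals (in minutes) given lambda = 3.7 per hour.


Mean interarrival time = 60/lambda = 60/3.7 = 16.22 minutes

16.22 minutes


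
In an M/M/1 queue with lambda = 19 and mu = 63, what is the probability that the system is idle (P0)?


P0 = 1 - rho = 1 - 19/63 = 0.6984

0.6984


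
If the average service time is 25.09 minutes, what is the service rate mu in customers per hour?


mu = 60 / avg_service_time = 60 / 25.09 = 2.39 per hour

2.39 per hour


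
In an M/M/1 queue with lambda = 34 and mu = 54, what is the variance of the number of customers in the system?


rho = 34/54; Var(N) = rho/(1-rho)^2 = 4.59

4.59


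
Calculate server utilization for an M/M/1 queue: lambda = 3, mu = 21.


rho = lambda/mu = 3/21 = 0.1429

0.1429


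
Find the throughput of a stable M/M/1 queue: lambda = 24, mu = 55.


For a stable queue (lambda < mu), throughput = lambda = 24 per hour

24 per hour


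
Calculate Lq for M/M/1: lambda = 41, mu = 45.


rho = 41/45; Lq = rho^2/(1-rho) = 9.34

9.34


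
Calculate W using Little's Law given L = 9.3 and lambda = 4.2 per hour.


W = L / lambda = 9.3 / 4.2 = 2.2143 hours

2.2143 hours


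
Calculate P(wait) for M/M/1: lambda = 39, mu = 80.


P(wait) = rho = lambda/mu = 39/80 = 0.4875

0.4875


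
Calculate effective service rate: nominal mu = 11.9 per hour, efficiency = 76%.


Effective rate = mu * efficiency = 11.9 * 0.76 = 9.04 per hour

9.04 per hour


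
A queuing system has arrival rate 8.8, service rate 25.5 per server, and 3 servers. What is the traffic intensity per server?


rho = lambda / (c * mu) = 8.8 / (3 * 25.5) = 0.115

0.115


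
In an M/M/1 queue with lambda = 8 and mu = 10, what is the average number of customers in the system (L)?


rho = 8/10; L = rho/(1-rho) = 4.0

4.0


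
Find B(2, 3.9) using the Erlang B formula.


B(N,A) = (A^N/N!) / sum(A^k/k!, k=0..N) with N=2, A=3.9 = 0.6082

0.6082


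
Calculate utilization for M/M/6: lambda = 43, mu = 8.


rho = lambda/(c*mu) = 43/(6*8) = 0.8958

0.8958


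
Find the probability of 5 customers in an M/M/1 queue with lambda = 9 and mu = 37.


rho = 9/37; P(n) = (1-rho)*rho^n = (1-9/37)*(9/37)^5 = 0.0006

0.0006


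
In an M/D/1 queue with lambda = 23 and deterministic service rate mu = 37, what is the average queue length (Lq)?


M/D/1: Lq = rho^2 / (2*(1-rho)) where rho = 23/37; Lq = 0.51

0.51


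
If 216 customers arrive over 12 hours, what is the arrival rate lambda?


lambda = total arrivals / time = 216 / 12 = 18.0 per hour

18.0 per hour


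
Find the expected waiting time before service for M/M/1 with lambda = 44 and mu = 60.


rho = 44/60; Wq = rho/(mu - lambda) = 0.0458 hours

0.0458 hours


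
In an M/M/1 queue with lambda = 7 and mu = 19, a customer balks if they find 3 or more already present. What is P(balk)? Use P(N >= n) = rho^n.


P(N >= 3) = rho^3 = (7/19)^3 = 0.05

0.05


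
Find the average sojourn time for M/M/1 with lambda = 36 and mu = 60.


W = 1/(mu - lambda) = 1/(60 - 36) = 0.0417 hours

0.0417 hours


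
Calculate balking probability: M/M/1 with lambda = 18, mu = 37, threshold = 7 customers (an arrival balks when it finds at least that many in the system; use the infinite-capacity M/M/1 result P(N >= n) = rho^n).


P(N >= 7) = rho^7 = (18/37)^7 = 0.0064

0.0064


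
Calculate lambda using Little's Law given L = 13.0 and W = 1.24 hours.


lambda = L / W = 13.0 / 1.24 = 10.48 per hour

10.48 per hour


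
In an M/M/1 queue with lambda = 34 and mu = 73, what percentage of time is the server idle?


Idle fraction = (1 - rho) * 100 = (1 - 34/73) * 100 = 53.4%

53.4%


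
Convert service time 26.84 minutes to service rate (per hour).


mu = 60 / avg_service_time = 60 / 26.84 = 2.24 per hour

2.24 per hour


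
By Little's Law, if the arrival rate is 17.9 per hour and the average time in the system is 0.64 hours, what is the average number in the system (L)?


L = lambda * W = 17.9 * 0.64 = 11.46

11.46


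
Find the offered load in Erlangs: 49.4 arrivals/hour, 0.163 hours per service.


Offered load a = lambda * E[S] = 49.4 * 0.163 = 8.05 Erlangs

8.05 Erlangs


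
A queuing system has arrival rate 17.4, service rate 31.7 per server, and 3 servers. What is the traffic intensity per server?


rho = lambda / (c * mu) = 17.4 / (3 * 31.7) = 0.183

0.183


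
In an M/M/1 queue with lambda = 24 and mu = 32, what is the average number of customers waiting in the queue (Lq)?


rho = 24/32; Lq = rho^2/(1-rho) = 2.25

2.25


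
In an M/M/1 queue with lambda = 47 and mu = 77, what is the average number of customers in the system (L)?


rho = 47/77; L = rho/(1-rho) = 1.57

1.57


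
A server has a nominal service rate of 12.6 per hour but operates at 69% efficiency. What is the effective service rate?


Effective rate = mu * efficiency = 12.6 * 0.69 = 8.69 per hour

8.69 per hour


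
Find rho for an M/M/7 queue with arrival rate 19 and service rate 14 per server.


rho = lambda/(c*mu) = 19/(7*14) = 0.1939

0.1939


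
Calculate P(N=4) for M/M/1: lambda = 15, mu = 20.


rho = 15/20; P(n) = (1-rho)*rho^n = (1-15/20)*(15/20)^4 = 0.0791

0.0791


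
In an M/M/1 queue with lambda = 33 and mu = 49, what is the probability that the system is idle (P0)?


P0 = 1 - rho = 1 - 33/49 = 0.3265

0.3265


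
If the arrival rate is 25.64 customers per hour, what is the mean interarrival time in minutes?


Mean interarrival time = 60/lambda = 60/25.64 = 2.34 minutes

2.34 minutes


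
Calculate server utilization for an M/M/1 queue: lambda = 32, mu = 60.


rho = lambda/mu = 32/60 = 0.5333

0.5333


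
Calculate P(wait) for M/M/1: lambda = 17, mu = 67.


P(wait) = rho = lambda/mu = 17/67 = 0.2537

0.2537


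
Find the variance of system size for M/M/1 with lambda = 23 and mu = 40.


rho = 23/40; Var(N) = rho/(1-rho)^2 = 3.18

3.18


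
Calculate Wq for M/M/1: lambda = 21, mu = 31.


rho = 21/31; Wq = rho/(mu - lambda) = 0.0677 hours

0.0677 hours


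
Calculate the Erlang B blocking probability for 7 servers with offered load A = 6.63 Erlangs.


B(N,A) = (A^N/N!) / sum(A^k/k!, k=0..N) with N=7, A=6.63 = 0.2257

0.2257


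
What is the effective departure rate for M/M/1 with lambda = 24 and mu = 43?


For a stable queue (lambda < mu), throughput = lambda = 24 per hour

24 per hour


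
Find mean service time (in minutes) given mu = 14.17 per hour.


Mean service time = 60/mu = 60/14.17 = 4.23 minutes

4.23 minutes


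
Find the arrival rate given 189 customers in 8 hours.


lambda = total arrivals / time = 189 / 8 = 23.63 per hour

23.63 per hour


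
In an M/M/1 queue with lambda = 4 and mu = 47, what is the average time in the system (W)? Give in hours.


W = 1/(mu - lambda) = 1/(47 - 4) = 0.0233 hours

0.0233 hours


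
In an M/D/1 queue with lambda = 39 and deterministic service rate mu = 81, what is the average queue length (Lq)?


M/D/1: Lq = rho^2 / (2*(1-rho)) where rho = 39/81; Lq = 0.22

0.22


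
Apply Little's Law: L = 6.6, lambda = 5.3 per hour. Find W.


W = L / lambda = 6.6 / 5.3 = 1.2453 hours

1.2453 hours


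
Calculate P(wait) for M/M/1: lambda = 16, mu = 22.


P(wait) = rho = lambda/mu = 16/22 = 0.7273

0.7273


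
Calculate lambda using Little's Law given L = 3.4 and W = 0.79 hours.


lambda = L / W = 3.4 / 0.79 = 4.3 per hour

4.3 per hour


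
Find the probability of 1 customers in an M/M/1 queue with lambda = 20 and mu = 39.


rho = 20/39; P(n) = (1-rho)*rho^n = (1-20/39)*(20/39)^1 = 0.2498

0.2498


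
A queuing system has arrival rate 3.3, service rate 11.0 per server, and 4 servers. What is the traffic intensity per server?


rho = lambda / (c * mu) = 3.3 / (4 * 11.0) = 0.075

0.075


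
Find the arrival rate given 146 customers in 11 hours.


lambda = total arrivals / time = 146 / 11 = 13.27 per hour

13.27 per hour


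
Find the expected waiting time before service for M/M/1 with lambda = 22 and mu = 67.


rho = 22/67; Wq = rho/(mu - lambda) = 0.0073 hours

0.0073 hours


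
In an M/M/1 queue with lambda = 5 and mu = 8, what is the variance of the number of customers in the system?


rho = 5/8; Var(N) = rho/(1-rho)^2 = 4.44

4.44


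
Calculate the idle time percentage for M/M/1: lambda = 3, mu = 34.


Idle fraction = (1 - rho) * 100 = (1 - 3/34) * 100 = 91.2%

91.2%


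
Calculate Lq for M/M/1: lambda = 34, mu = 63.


rho = 34/63; Lq = rho^2/(1-rho) = 0.63

0.63


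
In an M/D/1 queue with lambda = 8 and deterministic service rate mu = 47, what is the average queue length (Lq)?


M/D/1: Lq = rho^2 / (2*(1-rho)) where rho = 8/47; Lq = 0.02

0.02


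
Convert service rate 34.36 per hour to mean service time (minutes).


Mean service time = 60/mu = 60/34.36 = 1.75 minutes

1.75 minutes


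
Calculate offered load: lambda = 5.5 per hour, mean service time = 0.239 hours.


Offered load a = lambda * E[S] = 5.5 * 0.239 = 1.31 Erlangs

1.31 Erlangs


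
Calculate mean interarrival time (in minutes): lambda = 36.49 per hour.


Mean interarrival time = 60/lambda = 60/36.49 = 1.64 minutes

1.64 minutes


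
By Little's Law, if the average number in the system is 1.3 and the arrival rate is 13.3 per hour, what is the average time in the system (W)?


W = L / lambda = 1.3 / 13.3 = 0.0977 hours

0.0977 hours


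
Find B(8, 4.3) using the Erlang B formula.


B(N,A) = (A^N/N!) / sum(A^k/k!, k=0..N) with N=8, A=4.3 = 0.0406

0.0406


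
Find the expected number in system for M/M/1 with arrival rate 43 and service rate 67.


rho = 43/67; L = rho/(1-rho) = 1.79

1.79


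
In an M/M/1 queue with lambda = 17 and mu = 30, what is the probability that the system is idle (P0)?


P0 = 1 - rho = 1 - 17/30 = 0.4333

0.4333


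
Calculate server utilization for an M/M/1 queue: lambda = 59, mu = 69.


rho = lambda/mu = 59/69 = 0.8551

0.8551


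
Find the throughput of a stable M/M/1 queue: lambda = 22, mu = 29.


For a stable queue (lambda < mu), throughput = lambda = 22 per hour

22 per hour


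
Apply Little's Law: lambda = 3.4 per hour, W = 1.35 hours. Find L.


L = lambda * W = 3.4 * 1.35 = 4.59

4.59


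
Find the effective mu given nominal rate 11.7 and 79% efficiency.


Effective rate = mu * efficiency = 11.7 * 0.79 = 9.24 per hour

9.24 per hour


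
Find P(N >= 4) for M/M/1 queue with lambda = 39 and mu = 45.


P(N >= 4) = rho^4 = (39/45)^4 = 0.5642

0.5642


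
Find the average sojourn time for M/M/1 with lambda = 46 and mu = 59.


W = 1/(mu - lambda) = 1/(59 - 46) = 0.0769 hours

0.0769 hours


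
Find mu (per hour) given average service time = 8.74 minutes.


mu = 60 / avg_service_time = 60 / 8.74 = 6.86 per hour

6.86 per hour


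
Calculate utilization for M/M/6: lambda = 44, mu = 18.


rho = lambda/(c*mu) = 44/(6*18) = 0.4074

0.4074


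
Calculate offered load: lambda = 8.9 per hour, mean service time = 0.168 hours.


Offered load a = lambda * E[S] = 8.9 * 0.168 = 1.5 Erlangs

1.5 Erlangs


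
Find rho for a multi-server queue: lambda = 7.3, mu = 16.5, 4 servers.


rho = lambda / (c * mu) = 7.3 / (4 * 16.5) = 0.1106

0.1106


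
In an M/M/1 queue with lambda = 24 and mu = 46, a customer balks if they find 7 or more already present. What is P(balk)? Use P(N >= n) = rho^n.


P(N >= 7) = rho^7 = (24/46)^7 = 0.0105

0.0105


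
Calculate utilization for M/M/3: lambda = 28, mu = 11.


rho = lambda/(c*mu) = 28/(3*11) = 0.8485

0.8485


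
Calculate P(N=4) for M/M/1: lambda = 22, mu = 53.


rho = 22/53; P(n) = (1-rho)*rho^n = (1-22/53)*(22/53)^4 = 0.0174

0.0174


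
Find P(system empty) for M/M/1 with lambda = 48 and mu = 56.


P0 = 1 - rho = 1 - 48/56 = 0.1429

0.1429


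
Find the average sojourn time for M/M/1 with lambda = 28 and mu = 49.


W = 1/(mu - lambda) = 1/(49 - 28) = 0.0476 hours

0.0476 hours


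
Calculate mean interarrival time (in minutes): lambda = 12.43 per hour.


Mean interarrival time = 60/lambda = 60/12.43 = 4.83 minutes

4.83 minutes


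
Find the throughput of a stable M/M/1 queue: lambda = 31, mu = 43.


For a stable queue (lambda < mu), throughput = lambda = 31 per hour

31 per hour


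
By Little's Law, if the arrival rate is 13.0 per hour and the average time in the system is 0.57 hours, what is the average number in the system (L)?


L = lambda * W = 13.0 * 0.57 = 7.41

7.41


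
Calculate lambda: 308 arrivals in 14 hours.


lambda = total arrivals / time = 308 / 14 = 22.0 per hour

22.0 per hour


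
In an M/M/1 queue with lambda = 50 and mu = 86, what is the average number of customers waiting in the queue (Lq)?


rho = 50/86; Lq = rho^2/(1-rho) = 0.81

0.81


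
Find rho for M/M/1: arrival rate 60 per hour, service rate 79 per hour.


rho = lambda/mu = 60/79 = 0.7595

0.7595


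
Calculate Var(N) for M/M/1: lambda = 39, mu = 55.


rho = 39/55; Var(N) = rho/(1-rho)^2 = 8.38

8.38


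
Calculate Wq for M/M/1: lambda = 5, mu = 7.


rho = 5/7; Wq = rho/(mu - lambda) = 0.3571 hours

0.3571 hours


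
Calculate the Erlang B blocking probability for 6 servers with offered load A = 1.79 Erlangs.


B(N,A) = (A^N/N!) / sum(A^k/k!, k=0..N) with N=6, A=1.79 = 0.0076

0.0076


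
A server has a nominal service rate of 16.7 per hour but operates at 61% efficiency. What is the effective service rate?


Effective rate = mu * efficiency = 16.7 * 0.61 = 10.19 per hour

10.19 per hour


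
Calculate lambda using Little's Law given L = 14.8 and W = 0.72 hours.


lambda = L / W = 14.8 / 0.72 = 20.56 per hour

20.56 per hour


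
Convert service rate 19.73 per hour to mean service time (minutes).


Mean service time = 60/mu = 60/19.73 = 3.04 minutes

3.04 minutes


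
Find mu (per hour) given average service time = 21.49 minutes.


mu = 60 / avg_service_time = 60 / 21.49 = 2.79 per hour

2.79 per hour


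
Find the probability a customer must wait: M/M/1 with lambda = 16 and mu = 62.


P(wait) = rho = lambda/mu = 16/62 = 0.2581

0.2581


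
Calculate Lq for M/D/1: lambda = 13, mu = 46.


M/D/1: Lq = rho^2 / (2*(1-rho)) where rho = 13/46; Lq = 0.06

0.06


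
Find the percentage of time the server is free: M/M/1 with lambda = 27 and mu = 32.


Idle fraction = (1 - rho) * 100 = (1 - 27/32) * 100 = 15.6%

15.6%


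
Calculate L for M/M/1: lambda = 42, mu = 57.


rho = 42/57; L = rho/(1-rho) = 2.8

2.8


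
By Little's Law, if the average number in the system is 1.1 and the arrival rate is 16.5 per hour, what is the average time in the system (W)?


W = L / lambda = 1.1 / 16.5 = 0.0667 hours

0.0667 hours


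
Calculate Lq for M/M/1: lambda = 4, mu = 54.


rho = 4/54; Lq = rho^2/(1-rho) = 0.01

0.01


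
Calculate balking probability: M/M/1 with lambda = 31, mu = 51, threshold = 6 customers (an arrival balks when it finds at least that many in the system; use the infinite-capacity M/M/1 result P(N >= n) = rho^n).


P(N >= 6) = rho^6 = (31/51)^6 = 0.0504

0.0504


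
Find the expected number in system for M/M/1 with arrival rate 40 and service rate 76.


rho = 40/76; L = rho/(1-rho) = 1.11

1.11


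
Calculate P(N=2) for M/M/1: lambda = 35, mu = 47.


rho = 35/47; P(n) = (1-rho)*rho^n = (1-35/47)*(35/47)^2 = 0.1416

0.1416


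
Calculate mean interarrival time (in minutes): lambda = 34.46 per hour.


Mean interarrival time = 60/lambda = 60/34.46 = 1.74 minutes

1.74 minutes


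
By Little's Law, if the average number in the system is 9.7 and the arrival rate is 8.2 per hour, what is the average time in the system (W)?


W = L / lambda = 9.7 / 8.2 = 1.1829 hours

1.1829 hours


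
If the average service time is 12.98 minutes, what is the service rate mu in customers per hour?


mu = 60 / avg_service_time = 60 / 12.98 = 4.62 per hour

4.62 per hour


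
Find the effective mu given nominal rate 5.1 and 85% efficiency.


Effective rate = mu * efficiency = 5.1 * 0.85 = 4.34 per hour

4.34 per hour


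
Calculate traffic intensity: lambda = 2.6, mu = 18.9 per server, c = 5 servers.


rho = lambda / (c * mu) = 2.6 / (5 * 18.9) = 0.0275

0.0275


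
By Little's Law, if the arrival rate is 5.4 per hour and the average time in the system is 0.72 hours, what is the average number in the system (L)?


L = lambda * W = 5.4 * 0.72 = 3.89

3.89


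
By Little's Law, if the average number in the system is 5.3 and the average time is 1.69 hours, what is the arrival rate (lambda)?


lambda = L / W = 5.3 / 1.69 = 3.14 per hour

3.14 per hour


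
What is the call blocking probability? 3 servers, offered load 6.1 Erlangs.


B(N,A) = (A^N/N!) / sum(A^k/k!, k=0..N) with N=3, A=6.1 = 0.5954

0.5954


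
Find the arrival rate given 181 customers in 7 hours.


lambda = total arrivals / time = 181 / 7 = 25.86 per hour

25.86 per hour


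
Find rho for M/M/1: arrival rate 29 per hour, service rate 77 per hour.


rho = lambda/mu = 29/77 = 0.3766

0.3766


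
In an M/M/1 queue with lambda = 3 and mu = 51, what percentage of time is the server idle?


Idle fraction = (1 - rho) * 100 = (1 - 3/51) * 100 = 94.1%

94.1%


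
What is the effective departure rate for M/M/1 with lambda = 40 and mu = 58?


For a stable queue (lambda < mu), throughput = lambda = 40 per hour

40 per hour


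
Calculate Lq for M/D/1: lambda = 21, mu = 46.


M/D/1: Lq = rho^2 / (2*(1-rho)) where rho = 21/46; Lq = 0.19

0.19


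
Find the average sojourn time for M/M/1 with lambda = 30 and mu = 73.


W = 1/(mu - lambda) = 1/(73 - 30) = 0.0233 hours

0.0233 hours


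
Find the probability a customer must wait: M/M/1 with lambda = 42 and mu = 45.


P(wait) = rho = lambda/mu = 42/45 = 0.9333

0.9333


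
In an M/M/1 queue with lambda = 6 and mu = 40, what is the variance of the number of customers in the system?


rho = 6/40; Var(N) = rho/(1-rho)^2 = 0.21

0.21


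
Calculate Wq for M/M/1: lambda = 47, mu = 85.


rho = 47/85; Wq = rho/(mu - lambda) = 0.0146 hours

0.0146 hours


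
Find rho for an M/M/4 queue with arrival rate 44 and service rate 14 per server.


rho = lambda/(c*mu) = 44/(4*14) = 0.7857

0.7857


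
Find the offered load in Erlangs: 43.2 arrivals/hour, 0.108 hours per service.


Offered load a = lambda * E[S] = 43.2 * 0.108 = 4.67 Erlangs

4.67 Erlangs


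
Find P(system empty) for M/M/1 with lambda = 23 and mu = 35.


P0 = 1 - rho = 1 - 23/35 = 0.3429

0.3429


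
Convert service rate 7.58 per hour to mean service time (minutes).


Mean service time = 60/mu = 60/7.58 = 7.92 minutes

7.92 minutes


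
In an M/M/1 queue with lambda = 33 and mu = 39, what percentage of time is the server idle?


Idle fraction = (1 - rho) * 100 = (1 - 33/39) * 100 = 15.4%

15.4%


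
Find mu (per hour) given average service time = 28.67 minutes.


mu = 60 / avg_service_time = 60 / 28.67 = 2.09 per hour

2.09 per hour


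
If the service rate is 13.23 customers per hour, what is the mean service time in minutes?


Mean service time = 60/mu = 60/13.23 = 4.54 minutes

4.54 minutes


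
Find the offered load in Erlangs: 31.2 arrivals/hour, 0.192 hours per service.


Offered load a = lambda * E[S] = 31.2 * 0.192 = 5.99 Erlangs

5.99 Erlangs


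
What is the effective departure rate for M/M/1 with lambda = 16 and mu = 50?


For a stable queue (lambda < mu), throughput = lambda = 16 per hour

16 per hour


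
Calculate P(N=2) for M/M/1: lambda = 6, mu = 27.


rho = 6/27; P(n) = (1-rho)*rho^n = (1-6/27)*(6/27)^2 = 0.0384

0.0384


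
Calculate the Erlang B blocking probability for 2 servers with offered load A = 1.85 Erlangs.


B(N,A) = (A^N/N!) / sum(A^k/k!, k=0..N) with N=2, A=1.85 = 0.3752

0.3752


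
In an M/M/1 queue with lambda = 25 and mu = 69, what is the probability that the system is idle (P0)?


P0 = 1 - rho = 1 - 25/69 = 0.6377

0.6377


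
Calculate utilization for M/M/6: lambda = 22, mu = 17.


rho = lambda/(c*mu) = 22/(6*17) = 0.2157

0.2157


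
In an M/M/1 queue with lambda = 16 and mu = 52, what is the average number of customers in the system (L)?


rho = 16/52; L = rho/(1-rho) = 0.44

0.44


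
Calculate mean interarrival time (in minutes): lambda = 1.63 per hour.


Mean interarrival time = 60/lambda = 60/1.63 = 36.81 minutes

36.81 minutes


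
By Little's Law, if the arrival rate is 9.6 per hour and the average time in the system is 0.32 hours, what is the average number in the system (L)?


L = lambda * W = 9.6 * 0.32 = 3.07

3.07


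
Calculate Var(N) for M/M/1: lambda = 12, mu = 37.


rho = 12/37; Var(N) = rho/(1-rho)^2 = 0.71

0.71


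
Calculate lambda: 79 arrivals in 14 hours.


lambda = total arrivals / time = 79 / 14 = 5.64 per hour

5.64 per hour


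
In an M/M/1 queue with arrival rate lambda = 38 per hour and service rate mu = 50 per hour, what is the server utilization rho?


rho = lambda/mu = 38/50 = 0.76

0.76


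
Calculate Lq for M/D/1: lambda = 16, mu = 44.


M/D/1: Lq = rho^2 / (2*(1-rho)) where rho = 16/44; Lq = 0.1

0.1


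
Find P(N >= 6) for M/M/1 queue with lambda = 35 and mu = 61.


P(N >= 6) = rho^6 = (35/61)^6 = 0.0357

0.0357


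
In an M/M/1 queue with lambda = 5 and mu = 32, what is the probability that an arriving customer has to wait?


P(wait) = rho = lambda/mu = 5/32 = 0.1563

0.1563


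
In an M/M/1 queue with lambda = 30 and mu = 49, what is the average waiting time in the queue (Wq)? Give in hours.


rho = 30/49; Wq = rho/(mu - lambda) = 0.0322 hours

0.0322 hours


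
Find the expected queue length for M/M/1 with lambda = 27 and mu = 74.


rho = 27/74; Lq = rho^2/(1-rho) = 0.21

0.21


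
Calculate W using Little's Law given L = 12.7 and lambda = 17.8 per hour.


W = L / lambda = 12.7 / 17.8 = 0.7135 hours

0.7135 hours


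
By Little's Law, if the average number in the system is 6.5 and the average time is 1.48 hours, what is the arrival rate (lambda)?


lambda = L / W = 6.5 / 1.48 = 4.39 per hour

4.39 per hour


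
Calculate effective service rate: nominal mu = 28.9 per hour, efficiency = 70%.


Effective rate = mu * efficiency = 28.9 * 0.7 = 20.23 per hour

20.23 per hour


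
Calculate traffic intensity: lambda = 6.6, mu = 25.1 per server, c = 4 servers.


rho = lambda / (c * mu) = 6.6 / (4 * 25.1) = 0.0657

0.0657


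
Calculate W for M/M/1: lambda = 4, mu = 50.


W = 1/(mu - lambda) = 1/(50 - 4) = 0.0217 hours

0.0217 hours


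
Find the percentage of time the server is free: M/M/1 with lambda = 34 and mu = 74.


Idle fraction = (1 - rho) * 100 = (1 - 34/74) * 100 = 54.1%

54.1%


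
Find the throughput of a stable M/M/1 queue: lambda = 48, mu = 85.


For a stable queue (lambda < mu), throughput = lambda = 48 per hour

48 per hour


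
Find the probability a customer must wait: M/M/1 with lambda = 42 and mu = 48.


P(wait) = rho = lambda/mu = 42/48 = 0.875

0.875


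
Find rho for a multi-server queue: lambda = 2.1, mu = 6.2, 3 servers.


rho = lambda / (c * mu) = 2.1 / (3 * 6.2) = 0.1129

0.1129


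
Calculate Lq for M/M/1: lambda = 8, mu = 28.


rho = 8/28; Lq = rho^2/(1-rho) = 0.11

0.11


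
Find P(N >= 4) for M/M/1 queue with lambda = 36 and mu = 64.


P(N >= 4) = rho^4 = (36/64)^4 = 0.1001

0.1001


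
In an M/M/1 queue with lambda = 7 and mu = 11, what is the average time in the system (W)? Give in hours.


W = 1/(mu - lambda) = 1/(11 - 7) = 0.25 hours

0.25 hours


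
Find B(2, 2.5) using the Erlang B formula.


B(N,A) = (A^N/N!) / sum(A^k/k!, k=0..N) with N=2, A=2.5 = 0.4717

0.4717


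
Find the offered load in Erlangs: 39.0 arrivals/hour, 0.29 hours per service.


Offered load a = lambda * E[S] = 39.0 * 0.29 = 11.31 Erlangs

11.31 Erlangs


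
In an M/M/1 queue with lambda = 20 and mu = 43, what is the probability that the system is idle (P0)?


P0 = 1 - rho = 1 - 20/43 = 0.5349

0.5349


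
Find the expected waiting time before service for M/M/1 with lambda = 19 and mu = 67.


rho = 19/67; Wq = rho/(mu - lambda) = 0.0059 hours

0.0059 hours


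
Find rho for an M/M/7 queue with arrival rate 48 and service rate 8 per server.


rho = lambda/(c*mu) = 48/(7*8) = 0.8571

0.8571


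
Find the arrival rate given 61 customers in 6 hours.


lambda = total arrivals / time = 61 / 6 = 10.17 per hour

10.17 per hour


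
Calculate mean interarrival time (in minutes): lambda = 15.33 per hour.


Mean interarrival time = 60/lambda = 60/15.33 = 3.91 minutes

3.91 minutes


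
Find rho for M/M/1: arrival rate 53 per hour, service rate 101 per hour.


rho = lambda/mu = 53/101 = 0.5248

0.5248


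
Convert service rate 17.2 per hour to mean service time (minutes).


Mean service time = 60/mu = 60/17.2 = 3.49 minutes

3.49 minutes


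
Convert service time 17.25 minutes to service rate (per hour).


mu = 60 / avg_service_time = 60 / 17.25 = 3.48 per hour

3.48 per hour


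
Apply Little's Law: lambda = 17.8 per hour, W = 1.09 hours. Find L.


L = lambda * W = 17.8 * 1.09 = 19.4

19.4


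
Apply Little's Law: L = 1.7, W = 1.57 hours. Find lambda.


lambda = L / W = 1.7 / 1.57 = 1.08 per hour

1.08 per hour


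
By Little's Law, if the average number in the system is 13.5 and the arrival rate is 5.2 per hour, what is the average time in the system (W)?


W = L / lambda = 13.5 / 5.2 = 2.5962 hours

2.5962 hours


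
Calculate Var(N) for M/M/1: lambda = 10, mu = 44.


rho = 10/44; Var(N) = rho/(1-rho)^2 = 0.38

0.38


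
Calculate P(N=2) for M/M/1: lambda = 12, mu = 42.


rho = 12/42; P(n) = (1-rho)*rho^n = (1-12/42)*(12/42)^2 = 0.0583

0.0583


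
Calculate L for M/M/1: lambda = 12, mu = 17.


rho = 12/17; L = rho/(1-rho) = 2.4

2.4


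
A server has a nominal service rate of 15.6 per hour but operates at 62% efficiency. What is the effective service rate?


Effective rate = mu * efficiency = 15.6 * 0.62 = 9.67 per hour

9.67 per hour


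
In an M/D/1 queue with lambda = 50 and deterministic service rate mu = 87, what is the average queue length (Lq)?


M/D/1: Lq = rho^2 / (2*(1-rho)) where rho = 50/87; Lq = 0.39

0.39


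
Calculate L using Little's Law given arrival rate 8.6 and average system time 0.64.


L = lambda * W = 8.6 * 0.64 = 5.5

5.5


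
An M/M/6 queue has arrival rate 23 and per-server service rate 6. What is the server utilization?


rho = lambda/(c*mu) = 23/(6*6) = 0.6389

0.6389


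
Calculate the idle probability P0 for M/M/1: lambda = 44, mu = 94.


P0 = 1 - rho = 1 - 44/94 = 0.5319

0.5319


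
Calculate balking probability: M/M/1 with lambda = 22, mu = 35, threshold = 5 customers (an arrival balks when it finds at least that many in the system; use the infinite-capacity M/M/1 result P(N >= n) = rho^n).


P(N >= 5) = rho^5 = (22/35)^5 = 0.0981

0.0981


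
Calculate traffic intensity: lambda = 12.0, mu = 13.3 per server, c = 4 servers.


rho = lambda / (c * mu) = 12.0 / (4 * 13.3) = 0.2256

0.2256


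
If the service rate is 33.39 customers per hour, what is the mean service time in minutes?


Mean service time = 60/mu = 60/33.39 = 1.8 minutes

1.8 minutes


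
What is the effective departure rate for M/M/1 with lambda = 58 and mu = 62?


For a stable queue (lambda < mu), throughput = lambda = 58 per hour

58 per hour


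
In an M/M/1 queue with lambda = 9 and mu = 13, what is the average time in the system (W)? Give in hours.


W = 1/(mu - lambda) = 1/(13 - 9) = 0.25 hours

0.25 hours


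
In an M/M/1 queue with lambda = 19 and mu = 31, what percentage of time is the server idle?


Idle fraction = (1 - rho) * 100 = (1 - 19/31) * 100 = 38.7%

38.7%


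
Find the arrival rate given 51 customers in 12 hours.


lambda = total arrivals / time = 51 / 12 = 4.25 per hour

4.25 per hour


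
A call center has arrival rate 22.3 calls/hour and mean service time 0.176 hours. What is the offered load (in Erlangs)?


Offered load a = lambda * E[S] = 22.3 * 0.176 = 3.92 Erlangs

3.92 Erlangs


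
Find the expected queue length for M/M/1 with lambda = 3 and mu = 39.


rho = 3/39; Lq = rho^2/(1-rho) = 0.01

0.01


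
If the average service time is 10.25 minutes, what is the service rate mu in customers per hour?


mu = 60 / avg_service_time = 60 / 10.25 = 5.85 per hour

5.85 per hour


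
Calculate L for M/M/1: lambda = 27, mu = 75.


rho = 27/75; L = rho/(1-rho) = 0.56

0.56


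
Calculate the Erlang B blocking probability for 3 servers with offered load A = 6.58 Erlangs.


B(N,A) = (A^N/N!) / sum(A^k/k!, k=0..N) with N=3, A=6.58 = 0.619

0.619


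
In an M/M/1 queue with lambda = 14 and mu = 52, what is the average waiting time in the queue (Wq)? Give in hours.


rho = 14/52; Wq = rho/(mu - lambda) = 0.0071 hours

0.0071 hours


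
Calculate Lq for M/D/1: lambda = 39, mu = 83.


M/D/1: Lq = rho^2 / (2*(1-rho)) where rho = 39/83; Lq = 0.21

0.21


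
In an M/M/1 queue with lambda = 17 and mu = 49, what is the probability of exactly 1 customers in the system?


rho = 17/49; P(n) = (1-rho)*rho^n = (1-17/49)*(17/49)^1 = 0.2266

0.2266


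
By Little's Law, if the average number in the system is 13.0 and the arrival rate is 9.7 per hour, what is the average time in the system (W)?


W = L / lambda = 13.0 / 9.7 = 1.3402 hours

1.3402 hours


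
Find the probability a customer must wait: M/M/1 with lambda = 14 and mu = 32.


P(wait) = rho = lambda/mu = 14/32 = 0.4375

0.4375


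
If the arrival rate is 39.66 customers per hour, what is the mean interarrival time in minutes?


Mean interarrival time = 60/lambda = 60/39.66 = 1.51 minutes

1.51 minutes


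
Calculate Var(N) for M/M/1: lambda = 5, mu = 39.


rho = 5/39; Var(N) = rho/(1-rho)^2 = 0.17

0.17


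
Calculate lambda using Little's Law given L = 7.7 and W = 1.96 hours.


lambda = L / W = 7.7 / 1.96 = 3.93 per hour

3.93 per hour


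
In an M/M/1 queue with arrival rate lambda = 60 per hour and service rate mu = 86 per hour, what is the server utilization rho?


rho = lambda/mu = 60/86 = 0.6977

0.6977


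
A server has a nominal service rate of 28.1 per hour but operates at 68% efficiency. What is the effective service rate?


Effective rate = mu * efficiency = 28.1 * 0.68 = 19.11 per hour

19.11 per hour


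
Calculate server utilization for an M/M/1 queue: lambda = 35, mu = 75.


rho = lambda/mu = 35/75 = 0.4667

0.4667


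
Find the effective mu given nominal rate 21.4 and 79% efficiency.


Effective rate = mu * efficiency = 21.4 * 0.79 = 16.91 per hour

16.91 per hour


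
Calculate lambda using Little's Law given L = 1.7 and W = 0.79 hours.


lambda = L / W = 1.7 / 0.79 = 2.15 per hour

2.15 per hour


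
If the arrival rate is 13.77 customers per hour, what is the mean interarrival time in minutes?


Mean interarrival time = 60/lambda = 60/13.77 = 4.36 minutes

4.36 minutes


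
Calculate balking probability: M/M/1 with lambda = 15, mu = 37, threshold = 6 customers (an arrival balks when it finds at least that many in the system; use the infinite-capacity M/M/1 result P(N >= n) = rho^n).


P(N >= 6) = rho^6 = (15/37)^6 = 0.0044

0.0044


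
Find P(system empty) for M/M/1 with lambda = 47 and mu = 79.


P0 = 1 - rho = 1 - 47/79 = 0.4051

0.4051


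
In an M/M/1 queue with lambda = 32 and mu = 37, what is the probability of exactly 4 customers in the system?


rho = 32/37; P(n) = (1-rho)*rho^n = (1-32/37)*(32/37)^4 = 0.0756

0.0756


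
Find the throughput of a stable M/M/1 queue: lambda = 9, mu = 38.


For a stable queue (lambda < mu), throughput = lambda = 9 per hour

9 per hour


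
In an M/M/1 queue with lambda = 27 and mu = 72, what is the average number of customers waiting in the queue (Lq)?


rho = 27/72; Lq = rho^2/(1-rho) = 0.23

0.23


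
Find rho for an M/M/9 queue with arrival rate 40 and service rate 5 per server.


rho = lambda/(c*mu) = 40/(9*5) = 0.8889

0.8889


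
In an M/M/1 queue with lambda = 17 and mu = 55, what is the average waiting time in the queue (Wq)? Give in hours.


rho = 17/55; Wq = rho/(mu - lambda) = 0.0081 hours

0.0081 hours


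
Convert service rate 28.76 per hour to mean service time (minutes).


Mean service time = 60/mu = 60/28.76 = 2.09 minutes

2.09 minutes


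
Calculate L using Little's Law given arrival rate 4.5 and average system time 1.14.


L = lambda * W = 4.5 * 1.14 = 5.13

5.13


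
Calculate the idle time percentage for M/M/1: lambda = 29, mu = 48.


Idle fraction = (1 - rho) * 100 = (1 - 29/48) * 100 = 39.6%

39.6%


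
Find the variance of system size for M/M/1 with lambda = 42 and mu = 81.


rho = 42/81; Var(N) = rho/(1-rho)^2 = 2.24

2.24


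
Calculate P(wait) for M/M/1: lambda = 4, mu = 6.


P(wait) = rho = lambda/mu = 4/6 = 0.6667

0.6667


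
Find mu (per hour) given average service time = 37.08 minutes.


mu = 60 / avg_service_time = 60 / 37.08 = 1.62 per hour

1.62 per hour


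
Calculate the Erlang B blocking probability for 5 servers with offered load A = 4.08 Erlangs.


B(N,A) = (A^N/N!) / sum(A^k/k!, k=0..N) with N=5, A=4.08 = 0.2062

0.2062


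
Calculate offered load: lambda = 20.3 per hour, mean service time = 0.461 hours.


Offered load a = lambda * E[S] = 20.3 * 0.461 = 9.36 Erlangs

9.36 Erlangs


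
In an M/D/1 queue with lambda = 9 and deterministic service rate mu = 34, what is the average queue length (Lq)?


M/D/1: Lq = rho^2 / (2*(1-rho)) where rho = 9/34; Lq = 0.05

0.05


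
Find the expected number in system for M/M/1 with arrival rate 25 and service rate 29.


rho = 25/29; L = rho/(1-rho) = 6.25

6.25


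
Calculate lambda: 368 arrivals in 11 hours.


lambda = total arrivals / time = 368 / 11 = 33.45 per hour

33.45 per hour


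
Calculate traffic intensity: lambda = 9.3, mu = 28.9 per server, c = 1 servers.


rho = lambda / (c * mu) = 9.3 / (1 * 28.9) = 0.3218

0.3218


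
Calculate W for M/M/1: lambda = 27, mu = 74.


W = 1/(mu - lambda) = 1/(74 - 27) = 0.0213 hours

0.0213 hours


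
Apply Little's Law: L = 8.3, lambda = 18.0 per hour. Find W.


W = L / lambda = 8.3 / 18.0 = 0.4611 hours

0.4611 hours


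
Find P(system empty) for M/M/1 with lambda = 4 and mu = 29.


P0 = 1 - rho = 1 - 4/29 = 0.8621

0.8621


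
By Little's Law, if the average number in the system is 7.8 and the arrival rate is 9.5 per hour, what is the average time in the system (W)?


W = L / lambda = 7.8 / 9.5 = 0.8211 hours

0.8211 hours
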